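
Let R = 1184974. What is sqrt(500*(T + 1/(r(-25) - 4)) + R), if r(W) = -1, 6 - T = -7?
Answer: sqrt(1191374) ≈ 1091.5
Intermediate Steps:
T = 13 (T = 6 - 1*(-7) = 6 + 7 = 13)
sqrt(500*(T + 1/(r(-25) - 4)) + R) = sqrt(500*(13 + 1/(-1 - 4)) + 1184974) = sqrt(500*(13 + 1/(-5)) + 1184974) = sqrt(500*(13 - 1/5) + 1184974) = sqrt(500*(64/5) + 1184974) = sqrt(6400 + 1184974) = sqrt(1191374)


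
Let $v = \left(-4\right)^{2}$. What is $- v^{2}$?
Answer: $-256$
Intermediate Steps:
$v = 16$
$- v^{2} = - 16^{2} = \left(-1\right) 256 = -256$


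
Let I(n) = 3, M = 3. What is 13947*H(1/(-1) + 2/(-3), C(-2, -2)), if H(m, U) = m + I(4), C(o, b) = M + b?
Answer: 18596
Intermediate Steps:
C(o, b) = 3 + b
H(m, U) = 3 + m (H(m, U) = m + 3 = 3 + m)
13947*H(1/(-1) + 2/(-3), C(-2, -2)) = 13947*(3 + (1/(-1) + 2/(-3))) = 13947*(3 + (1*(-1) + 2*(-1/3))) = 13947*(3 + (-1 - 2/3)) = 13947*(3 - 5/3) = 13947*(4/3) = 18596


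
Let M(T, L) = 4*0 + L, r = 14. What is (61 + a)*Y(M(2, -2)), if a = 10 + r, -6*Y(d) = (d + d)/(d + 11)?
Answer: 170/27 ≈ 6.2963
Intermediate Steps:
M(T, L) = L (M(T, L) = 0 + L = L)
Y(d) = -d/(3*(11 + d)) (Y(d) = -(d + d)/(6*(d + 11)) = -2*d/(6*(11 + d)) = -d/(3*(11 + d)))
a = 24 (a = 10 + 14 = 24)
(61 + a)*Y(M(2, -2)) = (61 + 24)*(-1*(-2)/(33 + 3*(-2))) = 85*(-1*(-2)/(33 - 6)) = 85*(-1*(-2)/27) = 85*(-1*(-2)*1/27) = 85*(2/27) = 170/27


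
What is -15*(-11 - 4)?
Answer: 225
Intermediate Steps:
-15*(-11 - 4) = -15*(-15) = -1*(-225) = 225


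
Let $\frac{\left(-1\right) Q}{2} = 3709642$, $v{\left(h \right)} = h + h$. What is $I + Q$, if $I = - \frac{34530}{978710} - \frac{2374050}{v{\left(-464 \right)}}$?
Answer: $- \frac{336809419663313}{45412144} \approx -7.4167 \cdot 10^{6}$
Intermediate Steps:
$v{\left(h \right)} = 2 h$
$Q = -7419284$ ($Q = \left(-2\right) 3709642 = -7419284$)
$I = \frac{116173721583}{45412144}$ ($I = - \frac{34530}{978710} - \frac{2374050}{2 \left(-464\right)} = \left(-34530\right) \frac{1}{978710} - \frac{2374050}{-928} = - \frac{3453}{97871} - - \frac{1187025}{464} = - \frac{3453}{97871} + \frac{1187025}{464} = \frac{116173721583}{45412144} \approx 2558.2$)
$I + Q = \frac{116173721583}{45412144} - 7419284 = - \frac{336809419663313}{45412144}$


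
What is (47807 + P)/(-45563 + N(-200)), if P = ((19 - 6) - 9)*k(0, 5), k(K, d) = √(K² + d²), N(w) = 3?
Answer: -47827/45560 ≈ -1.0498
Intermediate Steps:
P = 20 (P = ((19 - 6) - 9)*√(0² + 5²) = (13 - 9)*√(0 + 25) = 4*√25 = 4*5 = 20)
(47807 + P)/(-45563 + N(-200)) = (47807 + 20)/(-45563 + 3) = 47827/(-45560) = 47827*(-1/45560) = -47827/45560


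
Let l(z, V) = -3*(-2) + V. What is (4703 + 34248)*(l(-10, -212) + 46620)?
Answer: 1807871714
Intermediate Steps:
l(z, V) = 6 + V
(4703 + 34248)*(l(-10, -212) + 46620) = (4703 + 34248)*((6 - 212) + 46620) = 38951*(-206 + 46620) = 38951*46414 = 1807871714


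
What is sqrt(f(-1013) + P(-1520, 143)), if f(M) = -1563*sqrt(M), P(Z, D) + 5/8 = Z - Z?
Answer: sqrt(-10 - 25008*I*sqrt(1013))/4 ≈ 157.71 - 157.71*I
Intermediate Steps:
P(Z, D) = -5/8 (P(Z, D) = -5/8 + (Z - Z) = -5/8 + 0 = -5/8)
sqrt(f(-1013) + P(-1520, 143)) = sqrt(-1563*I*sqrt(1013) - 5/8) = sqrt(-5/8 - 1563*I*sqrt(1013))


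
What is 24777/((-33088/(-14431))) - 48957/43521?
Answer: 5186537796637/480007616 ≈ 10805.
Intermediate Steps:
24777/((-33088/(-14431))) - 48957/43521 = 24777/((-33088*(-1/14431))) - 48957*1/43521 = 24777/(33088/14431) - 16319/14507 = 24777*(14431/33088) - 16319/14507 = 357556887/33088 - 16319/14507 = 5186537796637/480007616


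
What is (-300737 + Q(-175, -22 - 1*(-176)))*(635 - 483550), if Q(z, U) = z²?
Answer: 130441136480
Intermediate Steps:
(-300737 + Q(-175, -22 - 1*(-176)))*(635 - 483550) = (-300737 + (-175)²)*(635 - 483550) = (-300737 + 30625)*(-482915) = -270112*(-482915) = 130441136480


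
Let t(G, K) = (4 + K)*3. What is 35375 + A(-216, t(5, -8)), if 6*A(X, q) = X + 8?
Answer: 106021/3 ≈ 35340.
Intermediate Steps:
t(G, K) = 12 + 3*K
A(X, q) = 4/3 + X/6 (A(X, q) = (X + 8)/6 = (8 + X)/6 = 4/3 + X/6)
35375 + A(-216, t(5, -8)) = 35375 + (4/3 + (1/6)*(-216)) = 35375 + (4/3 - 36) = 35375 - 104/3 = 106021/3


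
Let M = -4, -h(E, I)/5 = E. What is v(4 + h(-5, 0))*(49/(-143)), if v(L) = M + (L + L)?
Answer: -2646/143 ≈ -18.504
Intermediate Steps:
h(E, I) = -5*E
v(L) = -4 + 2*L (v(L) = -4 + (L + L) = -4 + 2*L)
v(4 + h(-5, 0))*(49/(-143)) = (-4 + 2*(4 - 5*(-5)))*(49/(-143)) = (-4 + 2*(4 + 25))*(49*(-1/143)) = (-4 + 2*29)*(-49/143) = (-4 + 58)*(-49/143) = 54*(-49/143) = -2646/143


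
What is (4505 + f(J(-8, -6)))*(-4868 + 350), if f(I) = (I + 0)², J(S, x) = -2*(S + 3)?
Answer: -20805390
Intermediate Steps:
J(S, x) = -6 - 2*S (J(S, x) = -2*(3 + S) = -6 - 2*S)
f(I) = I²
(4505 + f(J(-8, -6)))*(-4868 + 350) = (4505 + (-6 - 2*(-8))²)*(-4868 + 350) = (4505 + (-6 + 16)²)*(-4518) = (4505 + 10²)*(-4518) = (4505 + 100)*(-4518) = 4605*(-4518) = -20805390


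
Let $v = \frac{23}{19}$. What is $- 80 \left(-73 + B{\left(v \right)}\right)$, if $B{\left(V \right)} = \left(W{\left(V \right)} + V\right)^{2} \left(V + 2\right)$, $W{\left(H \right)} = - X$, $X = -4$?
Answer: $- \frac{7772320}{6859} \approx -1133.2$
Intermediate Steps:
$W{\left(H \right)} = 4$ ($W{\left(H \right)} = \left(-1\right) \left(-4\right) = 4$)
$v = \frac{23}{19}$ ($v = 23 \cdot \frac{1}{19} = \frac{23}{19} \approx 1.2105$)
$B{\left(V \right)} = \left(4 + V\right)^{2} \left(2 + V\right)$ ($B{\left(V \right)} = \left(4 + V\right)^{2} \left(V + 2\right) = \left(4 + V\right)^{2} \left(2 + V\right)$)
$- 80 \left(-73 + B{\left(v \right)}\right) = - 80 \left(-73 + \left(4 + \frac{23}{19}\right)^{2} \left(2 + \frac{23}{19}\right)\right) = - 80 \left(-73 + \left(\frac{99}{19}\right)^{2} \cdot \frac{61}{19}\right) = - 80 \left(-73 + \frac{9801}{361} \cdot \frac{61}{19}\right) = - 80 \left(-73 + \frac{597861}{6859}\right) = \left(-80\right) \frac{97154}{6859} = - \frac{7772320}{6859}$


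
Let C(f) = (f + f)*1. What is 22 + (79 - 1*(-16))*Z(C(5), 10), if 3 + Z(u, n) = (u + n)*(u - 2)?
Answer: 14937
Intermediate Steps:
C(f) = 2*f (C(f) = (2*f)*1 = 2*f)
Z(u, n) = -3 + (-2 + u)*(n + u) (Z(u, n) = -3 + (u + n)*(u - 2) = -3 + (n + u)*(-2 + u) = -3 + (-2 + u)*(n + u))
22 + (79 - 1*(-16))*Z(C(5), 10) = 22 + (79 - 1*(-16))*(-3 + (2*5)**2 - 2*10 - 4*5 + 10*(2*5)) = 22 + (79 + 16)*(-3 + 10**2 - 20 - 2*10 + 10*10) = 22 + 95*(-3 + 100 - 20 - 20 + 100) = 22 + 95*157 = 22 + 14915 = 14937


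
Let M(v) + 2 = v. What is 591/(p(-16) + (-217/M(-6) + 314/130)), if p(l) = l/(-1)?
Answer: 307320/23681 ≈ 12.977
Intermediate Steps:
M(v) = -2 + v
p(l) = -l (p(l) = l*(-1) = -l)
591/(p(-16) + (-217/M(-6) + 314/130)) = 591/(-1*(-16) + (-217/(-2 - 6) + 314/130)) = 591/(16 + (-217/(-8) + 314*(1/130))) = 591/(16 + (-217*(-⅛) + 157/65)) = 591/(16 + (217/8 + 157/65)) = 591/(16 + 15361/520) = 591/(23681/520) = (520/23681)*591 = 307320/23681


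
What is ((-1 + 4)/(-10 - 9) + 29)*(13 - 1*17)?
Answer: -2192/19 ≈ -115.37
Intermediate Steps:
((-1 + 4)/(-10 - 9) + 29)*(13 - 1*17) = (3/(-19) + 29)*(13 - 17) = (3*(-1/19) + 29)*(-4) = (-3/19 + 29)*(-4) = (548/19)*(-4) = -2192/19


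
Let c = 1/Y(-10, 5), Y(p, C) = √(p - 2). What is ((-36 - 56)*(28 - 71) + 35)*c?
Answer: -3991*I*√3/6 ≈ -1152.1*I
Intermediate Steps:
Y(p, C) = √(-2 + p)
c = -I*√3/6 (c = 1/(√(-2 - 10)) = 1/(√(-12)) = 1/(2*I*√3) = -I*√3/6 ≈ -0.28868*I)
((-36 - 56)*(28 - 71) + 35)*c = ((-36 - 56)*(28 - 71) + 35)*(-I*√3/6) = (-92*(-43) + 35)*(-I*√3/6) = (3956 + 35)*(-I*√3/6) = 3991*(-I*√3/6) = -3991*I*√3/6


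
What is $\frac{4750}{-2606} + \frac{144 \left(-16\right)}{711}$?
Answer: $- \frac{521193}{102937} \approx -5.0632$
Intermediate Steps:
$\frac{4750}{-2606} + \frac{144 \left(-16\right)}{711} = 4750 \left(- \frac{1}{2606}\right) - \frac{256}{79} = - \frac{2375}{1303} - \frac{256}{79} = - \frac{521193}{102937}$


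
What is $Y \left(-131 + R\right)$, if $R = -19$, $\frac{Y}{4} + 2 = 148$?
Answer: $-87600$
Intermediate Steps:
$Y = 584$ ($Y = -8 + 4 \cdot 148 = -8 + 592 = 584$)
$Y \left(-131 + R\right) = 584 \left(-131 - 19\right) = 584 \left(-150\right) = -87600$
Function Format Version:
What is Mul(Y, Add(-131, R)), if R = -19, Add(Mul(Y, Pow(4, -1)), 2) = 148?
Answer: -87600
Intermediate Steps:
Y = 584 (Y = Add(-8, Mul(4, 148)) = Add(-8, 592) = 584)
Mul(Y, Add(-131, R)) = Mul(584, Add(-131, -19)) = Mul(584, -150) = -87600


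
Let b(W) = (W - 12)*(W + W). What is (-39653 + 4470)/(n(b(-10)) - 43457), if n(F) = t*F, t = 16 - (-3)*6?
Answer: 35183/28497 ≈ 1.2346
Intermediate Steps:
b(W) = 2*W*(-12 + W) (b(W) = (-12 + W)*(2*W) = 2*W*(-12 + W))
t = 34 (t = 16 - 1*(-18) = 16 + 18 = 34)
n(F) = 34*F
(-39653 + 4470)/(n(b(-10)) - 43457) = (-39653 + 4470)/(34*(2*(-10)*(-12 - 10)) - 43457) = -35183/(34*(2*(-10)*(-22)) - 43457) = -35183/(34*440 - 43457) = -35183/(14960 - 43457) = -35183/(-28497) = -35183*(-1/28497) = 35183/28497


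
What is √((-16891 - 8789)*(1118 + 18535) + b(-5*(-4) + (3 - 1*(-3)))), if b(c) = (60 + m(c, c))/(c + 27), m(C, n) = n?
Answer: I*√1417671508802/53 ≈ 22465.0*I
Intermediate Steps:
b(c) = (60 + c)/(27 + c) (b(c) = (60 + c)/(c + 27) = (60 + c)/(27 + c))
√((-16891 - 8789)*(1118 + 18535) + b(-5*(-4) + (3 - 1*(-3)))) = √((-16891 - 8789)*(1118 + 18535) + (60 + (-5*(-4) + (3 - 1*(-3))))/(27 + (-5*(-4) + (3 - 1*(-3))))) = √(-25680*19653 + (60 + (20 + (3 + 3)))/(27 + (20 + (3 + 3)))) = √(-504689040 + (60 + (20 + 6))/(27 + (20 + 6))) = √(-504689040 + (60 + 26)/(27 + 26)) = √(-504689040 + 86/53) = √(-26748519034/53) = I*√1417671508802/53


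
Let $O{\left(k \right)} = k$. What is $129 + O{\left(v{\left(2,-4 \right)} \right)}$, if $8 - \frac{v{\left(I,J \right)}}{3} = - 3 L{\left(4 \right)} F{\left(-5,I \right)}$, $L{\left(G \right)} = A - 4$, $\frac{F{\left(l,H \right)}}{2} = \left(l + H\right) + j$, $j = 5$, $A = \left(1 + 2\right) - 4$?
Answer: $-27$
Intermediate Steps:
$A = -1$ ($A = 3 - 4 = -1$)
$F{\left(l,H \right)} = 10 + 2 H + 2 l$ ($F{\left(l,H \right)} = 2 \left(\left(l + H\right) + 5\right) = 2 \left(\left(H + l\right) + 5\right) = 2 \left(5 + H + l\right) = 10 + 2 H + 2 l$)
$L{\left(G \right)} = -5$ ($L{\left(G \right)} = -1 - 4 = -5$)
$v{\left(I,J \right)} = 24 - 90 I$ ($v{\left(I,J \right)} = 24 - 3 \left(-3\right) \left(-5\right) \left(10 + 2 I + 2 \left(-5\right)\right) = 24 - 3 \cdot 15 \left(10 + 2 I - 10\right) = 24 - 3 \cdot 15 \cdot 2 I = 24 - 3 \cdot 30 I = 24 - 90 I$)
$129 + O{\left(v{\left(2,-4 \right)} \right)} = 129 + \left(24 - 180\right) = 129 - 156 = -27$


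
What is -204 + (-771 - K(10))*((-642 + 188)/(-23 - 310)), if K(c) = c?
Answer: -422506/333 ≈ -1268.8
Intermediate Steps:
-204 + (-771 - K(10))*((-642 + 188)/(-23 - 310)) = -204 + (-771 - 1*10)*((-642 + 188)/(-23 - 310)) = -204 + (-771 - 10)*(-454/(-333)) = -204 - (-354574)*(-1)/333 = -204 - 781*454/333 = -204 - 354574/333 = -422506/333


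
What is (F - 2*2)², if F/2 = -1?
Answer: 36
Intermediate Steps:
F = -2 (F = 2*(-1) = -2)
(F - 2*2)² = (-2 - 2*2)² = (-2 - 4)² = (-6)² = 36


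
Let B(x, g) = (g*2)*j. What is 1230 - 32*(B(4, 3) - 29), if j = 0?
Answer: 2158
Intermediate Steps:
B(x, g) = 0 (B(x, g) = (g*2)*0 = (2*g)*0 = 0)
1230 - 32*(B(4, 3) - 29) = 1230 - 32*(0 - 29) = 1230 - 32*(-29) = 1230 - 1*(-928) = 1230 + 928 = 2158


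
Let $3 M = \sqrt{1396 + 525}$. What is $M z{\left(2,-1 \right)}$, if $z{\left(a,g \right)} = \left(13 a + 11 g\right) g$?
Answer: $- 5 \sqrt{1921} \approx -219.15$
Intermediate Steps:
$z{\left(a,g \right)} = g \left(11 g + 13 a\right)$ ($z{\left(a,g \right)} = \left(11 g + 13 a\right) g = g \left(11 g + 13 a\right)$)
$M = \frac{\sqrt{1921}}{3}$ ($M = \frac{\sqrt{1396 + 525}}{3} = \frac{\sqrt{1921}}{3} \approx 14.61$)
$M z{\left(2,-1 \right)} = \frac{\sqrt{1921}}{3} \left(- (11 \left(-1\right) + 13 \cdot 2)\right) = \frac{\sqrt{1921}}{3} \left(- (-11 + 26)\right) = \frac{\sqrt{1921}}{3} \left(\left(-1\right) 15\right) = \frac{\sqrt{1921}}{3} \left(-15\right) = - 5 \sqrt{1921}$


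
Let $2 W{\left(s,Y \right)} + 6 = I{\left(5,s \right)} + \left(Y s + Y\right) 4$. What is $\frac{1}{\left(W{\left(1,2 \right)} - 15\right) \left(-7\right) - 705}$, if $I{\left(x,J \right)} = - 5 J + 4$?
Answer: $- \frac{2}{1263} \approx -0.0015835$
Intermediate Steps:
$I{\left(x,J \right)} = 4 - 5 J$
$W{\left(s,Y \right)} = -1 + 2 Y - \frac{5 s}{2} + 2 Y s$ ($W{\left(s,Y \right)} = -3 + \frac{\left(4 - 5 s\right) + \left(Y s + Y\right) 4}{2} = -3 + \frac{\left(4 - 5 s\right) + \left(Y + Y s\right) 4}{2} = -3 + \frac{\left(4 - 5 s\right) + \left(4 Y + 4 Y s\right)}{2} = -3 + \frac{4 - 5 s + 4 Y + 4 Y s}{2} = -3 + \left(2 + 2 Y - \frac{5 s}{2} + 2 Y s\right) = -1 + 2 Y - \frac{5 s}{2} + 2 Y s$)
$\frac{1}{\left(W{\left(1,2 \right)} - 15\right) \left(-7\right) - 705} = \frac{1}{\left(\left(-1 + 2 \cdot 2 - \frac{5}{2} + 2 \cdot 2 \cdot 1\right) - 15\right) \left(-7\right) - 705} = \frac{1}{\left(\left(-1 + 4 - \frac{5}{2} + 4\right) - 15\right) \left(-7\right) - 705} = \frac{1}{\left(\frac{9}{2} - 15\right) \left(-7\right) - 705} = \frac{1}{\left(- \frac{21}{2}\right) \left(-7\right) - 705} = \frac{1}{\frac{147}{2} - 705} = \frac{1}{- \frac{1263}{2}} = - \frac{2}{1263}$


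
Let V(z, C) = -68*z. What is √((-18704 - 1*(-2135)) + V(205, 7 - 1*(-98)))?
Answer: I*√30509 ≈ 174.67*I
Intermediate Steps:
√((-18704 - 1*(-2135)) + V(205, 7 - 1*(-98))) = √((-18704 - 1*(-2135)) - 68*205) = √((-18704 + 2135) - 13940) = √(-16569 - 13940) = √(-30509) = I*√30509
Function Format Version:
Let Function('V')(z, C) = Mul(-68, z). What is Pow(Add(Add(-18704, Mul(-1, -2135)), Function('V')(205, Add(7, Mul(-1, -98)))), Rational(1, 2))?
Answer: Mul(I, Pow(30509, Rational(1, 2))) ≈ Mul(174.67, I)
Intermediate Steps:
Pow(Add(Add(-18704, Mul(-1, -2135)), Function('V')(205, Add(7, Mul(-1, -98)))), Rational(1, 2)) = Pow(Add(Add(-18704, Mul(-1, -2135)), Mul(-68, 205)), Rational(1, 2)) = Pow(Add(Add(-18704, 2135), -13940), Rational(1, 2)) = Pow(Add(-16569, -13940), Rational(1, 2)) = Pow(-30509, Rational(1, 2)) = Mul(I, Pow(30509, Rational(1, 2)))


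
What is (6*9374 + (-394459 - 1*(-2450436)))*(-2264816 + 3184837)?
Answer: 1943287676641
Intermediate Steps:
(6*9374 + (-394459 - 1*(-2450436)))*(-2264816 + 3184837) = (56244 + (-394459 + 2450436))*920021 = (56244 + 2055977)*920021 = 2112221*920021 = 1943287676641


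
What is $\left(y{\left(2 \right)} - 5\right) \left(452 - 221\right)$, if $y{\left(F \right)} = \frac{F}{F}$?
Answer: $-924$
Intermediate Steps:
$y{\left(F \right)} = 1$
$\left(y{\left(2 \right)} - 5\right) \left(452 - 221\right) = \left(1 - 5\right) \left(452 - 221\right) = \left(1 - 5\right) 231 = \left(-4\right) 231 = -924$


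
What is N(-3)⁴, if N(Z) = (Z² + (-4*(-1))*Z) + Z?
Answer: 1296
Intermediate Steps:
N(Z) = Z² + 5*Z (N(Z) = (Z² + 4*Z) + Z = Z² + 5*Z)
N(-3)⁴ = (-3*(5 - 3))⁴ = (-3*2)⁴ = (-6)⁴ = 1296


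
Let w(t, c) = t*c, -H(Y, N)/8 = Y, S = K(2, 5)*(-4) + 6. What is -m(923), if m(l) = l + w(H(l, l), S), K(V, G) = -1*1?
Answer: 72917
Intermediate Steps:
K(V, G) = -1
S = 10 (S = -1*(-4) + 6 = 4 + 6 = 10)
H(Y, N) = -8*Y
w(t, c) = c*t
m(l) = -79*l (m(l) = l + 10*(-8*l) = l - 80*l = -79*l)
-m(923) = -(-79)*923 = -1*(-72917) = 72917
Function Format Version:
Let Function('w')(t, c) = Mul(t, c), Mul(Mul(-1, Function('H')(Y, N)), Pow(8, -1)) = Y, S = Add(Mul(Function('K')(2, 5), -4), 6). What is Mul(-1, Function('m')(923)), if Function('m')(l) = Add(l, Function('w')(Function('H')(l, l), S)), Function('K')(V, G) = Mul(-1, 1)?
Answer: 72917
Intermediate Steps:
Function('K')(V, G) = -1
S = 10 (S = Add(Mul(-1, -4), 6) = Add(4, 6) = 10)
Function('H')(Y, N) = Mul(-8, Y)
Function('w')(t, c) = Mul(c, t)
Function('m')(l) = Mul(-79, l) (Function('m')(l) = Add(l, Mul(10, Mul(-8, l))) = Add(l, Mul(-80, l)) = Mul(-79, l))
Mul(-1, Function('m')(923)) = Mul(-1, Mul(-79, 923)) = Mul(-1, -72917) = 72917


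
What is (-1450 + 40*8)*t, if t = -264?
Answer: 298320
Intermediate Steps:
(-1450 + 40*8)*t = (-1450 + 40*8)*(-264) = (-1450 + 320)*(-264) = -1130*(-264) = 298320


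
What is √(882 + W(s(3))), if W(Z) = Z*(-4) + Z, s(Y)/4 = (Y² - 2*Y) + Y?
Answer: 9*√10 ≈ 28.461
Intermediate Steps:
s(Y) = -4*Y + 4*Y² (s(Y) = 4*((Y² - 2*Y) + Y) = 4*(Y² - Y) = -4*Y + 4*Y²)
W(Z) = -3*Z (W(Z) = -4*Z + Z = -3*Z)
√(882 + W(s(3))) = √(882 - 12*3*(-1 + 3)) = √(882 - 12*3*2) = √(882 - 3*24) = √(882 - 72) = √810 = 9*√10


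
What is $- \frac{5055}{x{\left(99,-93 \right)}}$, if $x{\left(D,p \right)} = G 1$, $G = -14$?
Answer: $\frac{5055}{14} \approx 361.07$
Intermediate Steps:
$x{\left(D,p \right)} = -14$ ($x{\left(D,p \right)} = \left(-14\right) 1 = -14$)
$- \frac{5055}{x{\left(99,-93 \right)}} = - \frac{5055}{-14} = \left(-5055\right) \left(- \frac{1}{14}\right) = \frac{5055}{14}$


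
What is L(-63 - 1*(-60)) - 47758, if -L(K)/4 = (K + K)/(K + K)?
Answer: -47762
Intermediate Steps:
L(K) = -4 (L(K) = -4*(K + K)/(K + K) = -4*2*K/(2*K) = -4*2*K*1/(2*K) = -4*1 = -4)
L(-63 - 1*(-60)) - 47758 = -4 - 47758 = -47762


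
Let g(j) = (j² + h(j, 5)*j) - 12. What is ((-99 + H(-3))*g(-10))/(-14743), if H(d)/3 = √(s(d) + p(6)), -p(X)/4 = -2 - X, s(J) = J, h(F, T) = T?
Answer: 3762/14743 - 114*√29/14743 ≈ 0.21353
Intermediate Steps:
p(X) = 8 + 4*X (p(X) = -4*(-2 - X) = 8 + 4*X)
H(d) = 3*√(32 + d) (H(d) = 3*√(d + (8 + 4*6)) = 3*√(d + (8 + 24)) = 3*√(d + 32) = 3*√(32 + d))
g(j) = -12 + j² + 5*j (g(j) = (j² + 5*j) - 12 = -12 + j² + 5*j)
((-99 + H(-3))*g(-10))/(-14743) = ((-99 + 3*√(32 - 3))*(-12 + (-10)² + 5*(-10)))/(-14743) = ((-99 + 3*√29)*(-12 + 100 - 50))*(-1/14743) = ((-99 + 3*√29)*38)*(-1/14743) = (-3762 + 114*√29)*(-1/14743) = 3762/14743 - 114*√29/14743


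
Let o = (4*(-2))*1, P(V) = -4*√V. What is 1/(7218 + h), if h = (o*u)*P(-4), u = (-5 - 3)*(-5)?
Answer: 3609/29326562 - 640*I/14663281 ≈ 0.00012306 - 4.3646e-5*I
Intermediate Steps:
o = -8 (o = -8*1 = -8)
u = 40 (u = -8*(-5) = 40)
h = 2560*I (h = (-8*40)*(-8*I) = -(-1280)*2*I = -(-2560)*I = 2560*I ≈ 2560.0*I)
1/(7218 + h) = 1/(7218 + 2560*I) = (7218 - 2560*I)/58653124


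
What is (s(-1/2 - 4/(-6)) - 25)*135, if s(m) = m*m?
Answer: -13485/4 ≈ -3371.3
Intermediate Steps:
s(m) = m**2
(s(-1/2 - 4/(-6)) - 25)*135 = ((-1/2 - 4/(-6))**2 - 25)*135 = ((-1*1/2 - 4*(-1/6))**2 - 25)*135 = ((-1/2 + 2/3)**2 - 25)*135 = ((1/6)**2 - 25)*135 = (1/36 - 25)*135 = -899/36*135 = -13485/4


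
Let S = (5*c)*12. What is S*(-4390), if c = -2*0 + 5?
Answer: -1317000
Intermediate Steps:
c = 5 (c = 0 + 5 = 5)
S = 300 (S = (5*5)*12 = 25*12 = 300)
S*(-4390) = 300*(-4390) = -1317000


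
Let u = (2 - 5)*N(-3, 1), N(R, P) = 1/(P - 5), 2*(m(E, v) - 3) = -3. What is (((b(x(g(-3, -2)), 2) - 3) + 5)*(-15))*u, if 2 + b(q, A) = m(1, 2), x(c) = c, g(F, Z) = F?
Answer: -135/8 ≈ -16.875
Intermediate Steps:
m(E, v) = 3/2 (m(E, v) = 3 + (½)*(-3) = 3 - 3/2 = 3/2)
N(R, P) = 1/(-5 + P)
b(q, A) = -½ (b(q, A) = -2 + 3/2 = -½)
u = ¾ (u = (2 - 5)/(-5 + 1) = -3/(-4) = -3*(-¼) = ¾ ≈ 0.75000)
(((b(x(g(-3, -2)), 2) - 3) + 5)*(-15))*u = (((-½ - 3) + 5)*(-15))*(¾) = ((-7/2 + 5)*(-15))*(¾) = ((3/2)*(-15))*(¾) = -45/2*¾ = -135/8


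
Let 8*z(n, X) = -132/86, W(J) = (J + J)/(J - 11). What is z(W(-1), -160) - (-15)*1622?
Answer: 4184727/172 ≈ 24330.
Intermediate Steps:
W(J) = 2*J/(-11 + J) (W(J) = (2*J)/(-11 + J) = 2*J/(-11 + J))
z(n, X) = -33/172 (z(n, X) = (-132/86)/8 = (-132*1/86)/8 = (⅛)*(-66/43) = -33/172)
z(W(-1), -160) - (-15)*1622 = -33/172 - (-15)*1622 = -33/172 - 1*(-24330) = -33/172 + 24330 = 4184727/172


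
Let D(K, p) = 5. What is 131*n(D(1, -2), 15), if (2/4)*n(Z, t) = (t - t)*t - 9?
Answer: -2358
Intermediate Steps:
n(Z, t) = -18 (n(Z, t) = 2*((t - t)*t - 9) = 2*(0*t - 9) = 2*(0 - 9) = 2*(-9) = -18)
131*n(D(1, -2), 15) = 131*(-18) = -2358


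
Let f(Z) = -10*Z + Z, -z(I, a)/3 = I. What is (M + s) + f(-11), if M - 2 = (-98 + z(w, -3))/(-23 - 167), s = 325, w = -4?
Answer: 40513/95 ≈ 426.45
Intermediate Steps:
z(I, a) = -3*I
f(Z) = -9*Z
M = 233/95 (M = 2 + (-98 - 3*(-4))/(-23 - 167) = 2 + (-98 + 12)/(-190) = 2 - 86*(-1/190) = 2 + 43/95 = 233/95 ≈ 2.4526)
(M + s) + f(-11) = (233/95 + 325) - 9*(-11) = 31108/95 + 99 = 40513/95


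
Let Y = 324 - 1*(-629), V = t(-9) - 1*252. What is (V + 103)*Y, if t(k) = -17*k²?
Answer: -1454278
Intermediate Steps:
V = -1629 (V = -17*(-9)² - 1*252 = -17*81 - 252 = -1377 - 252 = -1629)
Y = 953 (Y = 324 + 629 = 953)
(V + 103)*Y = (-1629 + 103)*953 = -1526*953 = -1454278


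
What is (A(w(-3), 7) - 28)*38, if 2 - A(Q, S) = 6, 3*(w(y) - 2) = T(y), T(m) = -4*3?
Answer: -1216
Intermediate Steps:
T(m) = -12
w(y) = -2 (w(y) = 2 + (1/3)*(-12) = 2 - 4 = -2)
A(Q, S) = -4 (A(Q, S) = 2 - 1*6 = 2 - 6 = -4)
(A(w(-3), 7) - 28)*38 = (-4 - 28)*38 = -32*38 = -1216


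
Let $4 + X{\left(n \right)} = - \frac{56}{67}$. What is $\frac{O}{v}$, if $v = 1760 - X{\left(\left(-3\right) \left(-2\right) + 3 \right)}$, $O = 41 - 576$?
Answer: $- \frac{35845}{118244} \approx -0.30314$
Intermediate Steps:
$O = -535$ ($O = 41 - 576 = -535$)
$X{\left(n \right)} = - \frac{324}{67}$ ($X{\left(n \right)} = -4 - \frac{56}{67} = - \frac{324}{67}$)
$v = \frac{118244}{67}$ ($v = 1760 - - \frac{324}{67} = 1760 + \frac{324}{67} = \frac{118244}{67} \approx 1764.8$)
$\frac{O}{v} = - \frac{535}{\frac{118244}{67}} = \left(-535\right) \frac{67}{118244} = - \frac{35845}{118244}$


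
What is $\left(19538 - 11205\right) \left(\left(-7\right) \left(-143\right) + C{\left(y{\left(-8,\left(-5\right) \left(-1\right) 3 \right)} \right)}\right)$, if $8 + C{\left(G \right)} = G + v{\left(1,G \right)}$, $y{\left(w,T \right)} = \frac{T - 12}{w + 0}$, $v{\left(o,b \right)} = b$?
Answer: $\frac{33073677}{4} \approx 8.2684 \cdot 10^{6}$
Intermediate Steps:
$y{\left(w,T \right)} = \frac{-12 + T}{w}$
$C{\left(G \right)} = -8 + 2 G$ ($C{\left(G \right)} = -8 + \left(G + G\right) = -8 + 2 G$)
$\left(19538 - 11205\right) \left(\left(-7\right) \left(-143\right) + C{\left(y{\left(-8,\left(-5\right) \left(-1\right) 3 \right)} \right)}\right) = \left(19538 - 11205\right) \left(\left(-7\right) \left(-143\right) - \left(8 - 2 \frac{-12 + \left(-5\right) \left(-1\right) 3}{-8}\right)\right) = 8333 \left(1001 - \left(8 - 2 \left(- \frac{-12 + 5 \cdot 3}{8}\right)\right)\right) = 8333 \left(1001 - \left(8 - 2 \left(- \frac{-12 + 15}{8}\right)\right)\right) = 8333 \left(1001 - \left(8 - 2 \left(\left(- \frac{1}{8}\right) 3\right)\right)\right) = 8333 \left(1001 + \left(-8 + 2 \left(- \frac{3}{8}\right)\right)\right) = 8333 \left(1001 - \frac{35}{4}\right) = 8333 \cdot \frac{3969}{4} = \frac{33073677}{4}$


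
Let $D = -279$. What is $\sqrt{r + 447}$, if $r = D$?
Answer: $2 \sqrt{42} \approx 12.961$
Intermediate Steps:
$r = -279$
$\sqrt{r + 447} = \sqrt{-279 + 447} = \sqrt{168} = 2 \sqrt{42}$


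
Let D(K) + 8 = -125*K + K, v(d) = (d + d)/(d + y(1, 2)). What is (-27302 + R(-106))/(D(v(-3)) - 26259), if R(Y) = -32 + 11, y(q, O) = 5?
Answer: 27323/25895 ≈ 1.0551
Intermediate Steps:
R(Y) = -21
v(d) = 2*d/(5 + d) (v(d) = (d + d)/(d + 5) = (2*d)/(5 + d) = 2*d/(5 + d))
D(K) = -8 - 124*K (D(K) = -8 + (-125*K + K) = -8 - 124*K)
(-27302 + R(-106))/(D(v(-3)) - 26259) = (-27302 - 21)/((-8 - 248*(-3)/(5 - 3)) - 26259) = -27323/((-8 - 248*(-3)/2) - 26259) = -27323/((-8 - 124*(-3)) - 26259) = -27323/((-8 + 372) - 26259) = -27323/(364 - 26259) = -27323/(-25895) = -27323*(-1/25895) = 27323/25895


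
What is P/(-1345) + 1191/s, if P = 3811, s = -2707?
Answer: -11918272/3640915 ≈ -3.2734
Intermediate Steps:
P/(-1345) + 1191/s = 3811/(-1345) + 1191/(-2707) = 3811*(-1/1345) + 1191*(-1/2707) = -3811/1345 - 1191/2707 = -11918272/3640915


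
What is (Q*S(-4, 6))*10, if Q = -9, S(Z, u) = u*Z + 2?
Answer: 1980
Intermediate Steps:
S(Z, u) = 2 + Z*u (S(Z, u) = Z*u + 2 = 2 + Z*u)
(Q*S(-4, 6))*10 = -9*(2 - 4*6)*10 = -9*(2 - 24)*10 = -9*(-22)*10 = 198*10 = 1980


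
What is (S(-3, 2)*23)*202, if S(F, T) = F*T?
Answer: -27876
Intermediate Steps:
(S(-3, 2)*23)*202 = (-3*2*23)*202 = -6*23*202 = -138*202 = -27876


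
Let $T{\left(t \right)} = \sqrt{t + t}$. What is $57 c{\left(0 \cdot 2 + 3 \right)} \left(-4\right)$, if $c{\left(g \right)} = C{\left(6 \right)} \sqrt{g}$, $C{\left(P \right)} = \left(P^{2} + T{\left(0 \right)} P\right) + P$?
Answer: $- 9576 \sqrt{3} \approx -16586.0$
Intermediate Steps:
$T{\left(t \right)} = \sqrt{2} \sqrt{t}$ ($T{\left(t \right)} = \sqrt{2 t} = \sqrt{2} \sqrt{t}$)
$C{\left(P \right)} = P + P^{2}$ ($C{\left(P \right)} = \left(P^{2} + \sqrt{2} \sqrt{0} P\right) + P = \left(P^{2} + \sqrt{2} \cdot 0 P\right) + P = \left(P^{2} + 0 P\right) + P = \left(P^{2} + 0\right) + P = P^{2} + P = P + P^{2}$)
$c{\left(g \right)} = 42 \sqrt{g}$ ($c{\left(g \right)} = 6 \left(1 + 6\right) \sqrt{g} = 6 \cdot 7 \sqrt{g} = 42 \sqrt{g}$)
$57 c{\left(0 \cdot 2 + 3 \right)} \left(-4\right) = 57 \cdot 42 \sqrt{0 \cdot 2 + 3} \left(-4\right) = 57 \cdot 42 \sqrt{0 + 3} \left(-4\right) = 57 \cdot 42 \sqrt{3} \left(-4\right) = 2394 \sqrt{3} \left(-4\right) = - 9576 \sqrt{3}$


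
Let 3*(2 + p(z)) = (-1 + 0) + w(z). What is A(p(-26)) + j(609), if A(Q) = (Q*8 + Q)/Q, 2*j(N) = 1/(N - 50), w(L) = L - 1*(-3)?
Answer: 10063/1118 ≈ 9.0009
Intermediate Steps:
w(L) = 3 + L (w(L) = L + 3 = 3 + L)
p(z) = -4/3 + z/3 (p(z) = -2 + ((-1 + 0) + (3 + z))/3 = -2 + (-1 + (3 + z))/3 = -2 + (2 + z)/3 = -2 + (⅔ + z/3) = -4/3 + z/3)
j(N) = 1/(2*(-50 + N)) (j(N) = 1/(2*(N - 50)) = 1/(2*(-50 + N)))
A(Q) = 9 (A(Q) = (8*Q + Q)/Q = (9*Q)/Q = 9)
A(p(-26)) + j(609) = 9 + 1/(2*(-50 + 609)) = 9 + (½)/559 = 9 + (½)*(1/559) = 9 + 1/1118 = 10063/1118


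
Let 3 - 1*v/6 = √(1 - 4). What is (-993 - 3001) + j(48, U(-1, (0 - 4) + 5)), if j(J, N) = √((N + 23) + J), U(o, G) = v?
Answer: -3994 + √(89 - 6*I*√3) ≈ -3984.6 - 0.54986*I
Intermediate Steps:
v = 18 - 6*I*√3 (v = 18 - 6*√(1 - 4) = 18 - 6*I*√3 ≈ 18.0 - 10.392*I)
U(o, G) = 18 - 6*I*√3
j(J, N) = √(23 + J + N) (j(J, N) = √((23 + N) + J) = √(23 + J + N))
(-993 - 3001) + j(48, U(-1, (0 - 4) + 5)) = (-993 - 3001) + √(23 + 48 + (18 - 6*I*√3)) = -3994 + √(89 - 6*I*√3)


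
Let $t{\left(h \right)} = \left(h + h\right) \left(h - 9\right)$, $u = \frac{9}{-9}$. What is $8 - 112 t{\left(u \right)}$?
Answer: $-2232$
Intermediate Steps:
$u = -1$ ($u = 9 \left(- \frac{1}{9}\right) = -1$)
$t{\left(h \right)} = 2 h \left(-9 + h\right)$
$8 - 112 t{\left(u \right)} = 8 - 112 \cdot 2 \left(-1\right) \left(-9 - 1\right) = 8 - 112 \cdot 2 \left(-1\right) \left(-10\right) = 8 - 2240 = -2232$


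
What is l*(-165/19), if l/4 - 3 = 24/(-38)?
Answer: -29700/361 ≈ -82.271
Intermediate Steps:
l = 180/19 (l = 12 + 4*(24/(-38)) = 12 + 4*(24*(-1/38)) = 12 + 4*(-12/19) = 12 - 48/19 = 180/19 ≈ 9.4737)
l*(-165/19) = 180*(-165/19)/19 = 180*(-165*1/19)/19 = (180/19)*(-165/19) = -29700/361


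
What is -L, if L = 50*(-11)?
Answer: 550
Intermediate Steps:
L = -550
-L = -1*(-550) = 550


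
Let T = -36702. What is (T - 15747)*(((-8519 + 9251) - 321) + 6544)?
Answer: -364782795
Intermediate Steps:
(T - 15747)*(((-8519 + 9251) - 321) + 6544) = (-36702 - 15747)*(((-8519 + 9251) - 321) + 6544) = -52449*((732 - 321) + 6544) = -52449*(411 + 6544) = -52449*6955 = -364782795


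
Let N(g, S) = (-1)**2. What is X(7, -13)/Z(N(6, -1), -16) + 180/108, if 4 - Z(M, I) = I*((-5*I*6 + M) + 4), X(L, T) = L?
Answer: 12947/7764 ≈ 1.6676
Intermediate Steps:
N(g, S) = 1
Z(M, I) = 4 - I*(4 + M - 30*I) (Z(M, I) = 4 - I*((-5*I*6 + M) + 4) = 4 - I*((-30*I + M) + 4) = 4 - I*((M - 30*I) + 4) = 4 - I*(4 + M - 30*I))
X(7, -13)/Z(N(6, -1), -16) + 180/108 = 7/(4 - 4*(-16) + 30*(-16)**2 - 1*(-16)*1) + 180/108 = 7/(4 + 64 + 30*256 + 16) + 180*(1/108) = 7/(4 + 64 + 7680 + 16) + 5/3 = 7/7764 + 5/3 = 12947/7764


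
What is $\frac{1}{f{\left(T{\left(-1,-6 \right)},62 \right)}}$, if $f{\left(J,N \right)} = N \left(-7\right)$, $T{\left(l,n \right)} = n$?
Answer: $- \frac{1}{434} \approx -0.0023041$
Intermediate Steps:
$f{\left(J,N \right)} = - 7 N$
$\frac{1}{f{\left(T{\left(-1,-6 \right)},62 \right)}} = \frac{1}{\left(-7\right) 62} = \frac{1}{-434} = - \frac{1}{434}$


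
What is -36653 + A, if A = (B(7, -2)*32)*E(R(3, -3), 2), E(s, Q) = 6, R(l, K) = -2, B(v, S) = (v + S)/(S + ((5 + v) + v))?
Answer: -622141/17 ≈ -36597.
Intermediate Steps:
B(v, S) = (S + v)/(5 + S + 2*v) (B(v, S) = (S + v)/(S + (5 + 2*v)) = (S + v)/(5 + S + 2*v))
A = 960/17 (A = (((-2 + 7)/(5 - 2 + 2*7))*32)*6 = ((5/(5 - 2 + 14))*32)*6 = ((5/17)*32)*6 = (160/17)*6 = 960/17 ≈ 56.471)
-36653 + A = -36653 + 960/17 = -622141/17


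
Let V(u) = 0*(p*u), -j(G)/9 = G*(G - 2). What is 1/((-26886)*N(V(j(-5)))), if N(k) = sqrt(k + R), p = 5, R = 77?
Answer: -sqrt(77)/2070222 ≈ -4.2387e-6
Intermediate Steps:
j(G) = -9*G*(-2 + G) (j(G) = -9*G*(G - 2) = -9*G*(-2 + G))
V(u) = 0 (V(u) = 0*(5*u) = 0)
N(k) = sqrt(77 + k) (N(k) = sqrt(k + 77) = sqrt(77 + k))
1/((-26886)*N(V(j(-5)))) = 1/((-26886)*(sqrt(77 + 0))) = -sqrt(77)/77/26886 = -sqrt(77)/2070222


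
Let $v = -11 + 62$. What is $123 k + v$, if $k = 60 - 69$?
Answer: $-1056$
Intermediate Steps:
$v = 51$
$k = -9$ ($k = 60 - 69 = -9$)
$123 k + v = 123 \left(-9\right) + 51 = -1107 + 51 = -1056$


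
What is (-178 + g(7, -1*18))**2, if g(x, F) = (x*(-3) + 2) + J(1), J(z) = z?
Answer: 38416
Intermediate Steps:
g(x, F) = 3 - 3*x (g(x, F) = (x*(-3) + 2) + 1 = (-3*x + 2) + 1 = (2 - 3*x) + 1 = 3 - 3*x)
(-178 + g(7, -1*18))**2 = (-178 + (3 - 3*7))**2 = (-178 + (3 - 21))**2 = (-178 - 18)**2 = (-196)**2 = 38416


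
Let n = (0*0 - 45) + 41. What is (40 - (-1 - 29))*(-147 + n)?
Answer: -10570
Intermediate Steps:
n = -4 (n = (0 - 45) + 41 = -45 + 41 = -4)
(40 - (-1 - 29))*(-147 + n) = (40 - (-1 - 29))*(-147 - 4) = (40 - 1*(-30))*(-151) = (40 + 30)*(-151) = 70*(-151) = -10570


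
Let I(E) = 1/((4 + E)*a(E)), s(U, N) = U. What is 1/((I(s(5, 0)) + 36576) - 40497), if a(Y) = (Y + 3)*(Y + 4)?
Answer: -648/2540807 ≈ -0.00025504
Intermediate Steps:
a(Y) = (3 + Y)*(4 + Y)
I(E) = 1/((4 + E)*(12 + E² + 7*E))
1/((I(s(5, 0)) + 36576) - 40497) = 1/((1/((4 + 5)*(12 + 5² + 7*5)) + 36576) - 40497) = 1/((1/(9*(12 + 25 + 35)) + 36576) - 40497) = 1/(((⅑)/72 + 36576) - 40497) = 1/(((⅑)*(1/72) + 36576) - 40497) = 1/((1/648 + 36576) - 40497) = 1/(23701249/648 - 40497) = 1/(-2540807/648) = -648/2540807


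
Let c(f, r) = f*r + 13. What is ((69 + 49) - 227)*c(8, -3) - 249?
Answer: 950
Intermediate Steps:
c(f, r) = 13 + f*r
((69 + 49) - 227)*c(8, -3) - 249 = ((69 + 49) - 227)*(13 + 8*(-3)) - 249 = (118 - 227)*(13 - 24) - 249 = -109*(-11) - 249 = 1199 - 249 = 950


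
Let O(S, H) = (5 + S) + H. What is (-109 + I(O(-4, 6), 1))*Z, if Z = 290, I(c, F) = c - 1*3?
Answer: -30450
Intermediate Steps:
O(S, H) = 5 + H + S
I(c, F) = -3 + c (I(c, F) = c - 3 = -3 + c)
(-109 + I(O(-4, 6), 1))*Z = (-109 + (-3 + (5 + 6 - 4)))*290 = (-109 + (-3 + 7))*290 = (-109 + 4)*290 = -105*290 = -30450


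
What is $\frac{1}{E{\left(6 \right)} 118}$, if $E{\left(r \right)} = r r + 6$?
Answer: $\frac{1}{4956} \approx 0.00020178$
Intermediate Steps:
$E{\left(r \right)} = 6 + r^{2}$ ($E{\left(r \right)} = r^{2} + 6 = 6 + r^{2}$)
$\frac{1}{E{\left(6 \right)} 118} = \frac{1}{\left(6 + 6^{2}\right) 118} = \frac{1}{\left(6 + 36\right) 118} = \frac{1}{42 \cdot 118} = \frac{1}{4956}$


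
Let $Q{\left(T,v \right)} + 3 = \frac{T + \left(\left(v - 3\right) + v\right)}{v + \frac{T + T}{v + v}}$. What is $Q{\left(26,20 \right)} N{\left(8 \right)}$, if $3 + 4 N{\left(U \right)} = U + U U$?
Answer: $- \frac{207}{284} \approx -0.72887$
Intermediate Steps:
$Q{\left(T,v \right)} = -3 + \frac{-3 + T + 2 v}{v + \frac{T}{v}}$ ($Q{\left(T,v \right)} = -3 + \frac{T + \left(\left(v - 3\right) + v\right)}{v + \frac{T + T}{v + v}} = -3 + \frac{T + \left(\left(-3 + v\right) + v\right)}{v + \frac{2 T}{2 v}} = -3 + \frac{T + \left(-3 + 2 v\right)}{v + 2 T \frac{1}{2 v}} = -3 + \frac{-3 + T + 2 v}{v + \frac{T}{v}}$)
$N{\left(U \right)} = - \frac{3}{4} + \frac{U}{4} + \frac{U^{2}}{4}$ ($N{\left(U \right)} = - \frac{3}{4} + \frac{U + U U}{4} = - \frac{3}{4} + \frac{U + U^{2}}{4} = - \frac{3}{4} + \left(\frac{U}{4} + \frac{U^{2}}{4}\right) = - \frac{3}{4} + \frac{U}{4} + \frac{U^{2}}{4}$)
$Q{\left(26,20 \right)} N{\left(8 \right)} = \frac{- 20^{2} - 78 - 60 + 26 \cdot 20}{26 + 20^{2}} \left(- \frac{3}{4} + \frac{1}{4} \cdot 8 + \frac{8^{2}}{4}\right) = \frac{\left(-1\right) 400 - 78 - 60 + 520}{26 + 400} \left(- \frac{3}{4} + 2 + \frac{1}{4} \cdot 64\right) = \frac{-400 - 78 - 60 + 520}{426} \left(- \frac{3}{4} + 2 + 16\right) = \frac{1}{426} \left(-18\right) \frac{69}{4} = \left(- \frac{3}{71}\right) \frac{69}{4} = - \frac{207}{284}$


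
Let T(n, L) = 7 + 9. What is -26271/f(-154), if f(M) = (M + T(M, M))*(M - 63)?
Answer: -1251/1426 ≈ -0.87728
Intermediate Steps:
T(n, L) = 16
f(M) = (-63 + M)*(16 + M) (f(M) = (M + 16)*(M - 63) = (16 + M)*(-63 + M) = (-63 + M)*(16 + M))
-26271/f(-154) = -26271/(-1008 + (-154)² - 47*(-154)) = -26271/(-1008 + 23716 + 7238) = -26271/29946 = -26271*1/29946 = -1251/1426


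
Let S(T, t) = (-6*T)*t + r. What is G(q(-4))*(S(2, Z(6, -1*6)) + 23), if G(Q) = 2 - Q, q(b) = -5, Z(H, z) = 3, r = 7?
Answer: -42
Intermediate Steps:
S(T, t) = 7 - 6*T*t (S(T, t) = (-6*T)*t + 7 = -6*T*t + 7 = 7 - 6*T*t)
G(q(-4))*(S(2, Z(6, -1*6)) + 23) = (2 - 1*(-5))*((7 - 6*2*3) + 23) = (2 + 5)*((7 - 36) + 23) = 7*(-29 + 23) = 7*(-6) = -42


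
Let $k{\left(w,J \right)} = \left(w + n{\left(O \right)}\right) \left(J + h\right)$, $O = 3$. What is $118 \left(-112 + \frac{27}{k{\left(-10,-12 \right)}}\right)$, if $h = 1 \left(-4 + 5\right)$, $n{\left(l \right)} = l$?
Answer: $- \frac{1014446}{77} \approx -13175.0$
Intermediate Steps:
$h = 1$ ($h = 1 \cdot 1 = 1$)
$k{\left(w,J \right)} = \left(1 + J\right) \left(3 + w\right)$ ($k{\left(w,J \right)} = \left(w + 3\right) \left(J + 1\right) = \left(3 + w\right) \left(1 + J\right) = \left(1 + J\right) \left(3 + w\right)$)
$118 \left(-112 + \frac{27}{k{\left(-10,-12 \right)}}\right) = 118 \left(-112 + \frac{27}{3 - 10 + 3 \left(-12\right) - -120}\right) = 118 \left(-112 + \frac{27}{3 - 10 - 36 + 120}\right) = 118 \left(-112 + \frac{27}{77}\right) = 118 \left(- \frac{8597}{77}\right) = - \frac{1014446}{77}$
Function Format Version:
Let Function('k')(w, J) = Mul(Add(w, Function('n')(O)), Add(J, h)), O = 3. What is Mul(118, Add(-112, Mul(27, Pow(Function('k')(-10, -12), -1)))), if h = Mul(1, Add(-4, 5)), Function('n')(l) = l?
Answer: Rational(-1014446, 77) ≈ -13175.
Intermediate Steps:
h = 1 (h = Mul(1, 1) = 1)
Function('k')(w, J) = Mul(Add(1, J), Add(3, w)) (Function('k')(w, J) = Mul(Add(w, 3), Add(J, 1)) = Mul(Add(3, w), Add(1, J)) = Mul(Add(1, J), Add(3, w)))
Mul(118, Add(-112, Mul(27, Pow(Function('k')(-10, -12), -1)))) = Mul(118, Add(-112, Mul(27, Pow(Add(3, -10, Mul(3, -12), Mul(-12, -10)), -1)))) = Mul(118, Add(-112, Mul(27, Pow(Add(3, -10, -36, 120), -1)))) = Mul(118, Add(-112, Mul(27, Pow(77, -1)))) = Mul(118, Add(-112, Mul(27, Rational(1, 77)))) = Mul(118, Add(-112, Rational(27, 77))) = Mul(118, Rational(-8597, 77)) = Rational(-1014446, 77)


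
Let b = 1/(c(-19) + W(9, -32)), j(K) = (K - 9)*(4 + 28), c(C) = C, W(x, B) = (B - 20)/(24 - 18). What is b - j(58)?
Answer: -130147/83 ≈ -1568.0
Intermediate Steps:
W(x, B) = -10/3 + B/6 (W(x, B) = (-20 + B)/6 = (-20 + B)*(1/6) = -10/3 + B/6)
j(K) = -288 + 32*K (j(K) = (-9 + K)*32 = -288 + 32*K)
b = -3/83 (b = 1/(-19 + (-10/3 + (1/6)*(-32))) = 1/(-19 + (-10/3 - 16/3)) = 1/(-19 - 26/3) = 1/(-83/3) = -3/83 ≈ -0.036145)
b - j(58) = -3/83 - (-288 + 32*58) = -3/83 - (-288 + 1856) = -3/83 - 1*1568 = -3/83 - 1568 = -130147/83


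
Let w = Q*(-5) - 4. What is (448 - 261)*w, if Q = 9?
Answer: -9163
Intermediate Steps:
w = -49 (w = 9*(-5) - 4 = -45 - 4 = -49)
(448 - 261)*w = (448 - 261)*(-49) = 187*(-49) = -9163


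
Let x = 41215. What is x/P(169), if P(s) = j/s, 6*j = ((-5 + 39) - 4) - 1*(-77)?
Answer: 41792010/107 ≈ 3.9058e+5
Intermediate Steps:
j = 107/6 (j = (((-5 + 39) - 4) - 1*(-77))/6 = ((34 - 4) + 77)/6 = (30 + 77)/6 = (⅙)*107 = 107/6 ≈ 17.833)
P(s) = 107/(6*s)
x/P(169) = 41215/(((107/6)/169)) = 41215/(((107/6)*(1/169))) = 41215/(107/1014) = 41215*(1014/107) = 41792010/107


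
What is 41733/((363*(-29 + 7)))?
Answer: -13911/2662 ≈ -5.2258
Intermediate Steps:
41733/((363*(-29 + 7))) = 41733/((363*(-22))) = 41733/(-7986) = 41733*(-1/7986) = -13911/2662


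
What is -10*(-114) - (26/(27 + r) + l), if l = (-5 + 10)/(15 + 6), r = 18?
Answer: 358843/315 ≈ 1139.2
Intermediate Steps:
l = 5/21 ≈ 0.23810
-10*(-114) - (26/(27 + r) + l) = -10*(-114) - (26/(27 + 18) + 5/21) = 1140 - (26/45 + 5/21) = 1140 - 1*257/315 = 1140 - 257/315 = 358843/315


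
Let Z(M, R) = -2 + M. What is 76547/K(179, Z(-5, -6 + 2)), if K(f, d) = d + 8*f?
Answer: 76547/1425 ≈ 53.717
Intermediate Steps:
76547/K(179, Z(-5, -6 + 2)) = 76547/((-2 - 5) + 8*179) = 76547/(-7 + 1432) = 76547/1425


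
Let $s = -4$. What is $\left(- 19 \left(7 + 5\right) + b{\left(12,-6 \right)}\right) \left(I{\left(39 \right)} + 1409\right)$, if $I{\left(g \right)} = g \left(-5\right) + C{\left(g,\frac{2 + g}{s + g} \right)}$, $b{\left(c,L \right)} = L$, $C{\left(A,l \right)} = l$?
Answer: $- \frac{9952254}{35} \approx -2.8435 \cdot 10^{5}$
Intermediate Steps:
$I{\left(g \right)} = - 5 g + \frac{2 + g}{-4 + g}$ ($I{\left(g \right)} = g \left(-5\right) + \frac{2 + g}{-4 + g} = - 5 g + \frac{2 + g}{-4 + g}$)
$\left(- 19 \left(7 + 5\right) + b{\left(12,-6 \right)}\right) \left(I{\left(39 \right)} + 1409\right) = \left(- 19 \left(7 + 5\right) - 6\right) \left(\frac{2 + 39 - 195 \left(-4 + 39\right)}{-4 + 39} + 1409\right) = \left(\left(-19\right) 12 - 6\right) \left(\frac{2 + 39 - 195 \cdot 35}{35} + 1409\right) = \left(-228 - 6\right) \left(\frac{2 + 39 - 6825}{35} + 1409\right) = - 234 \left(\frac{1}{35} \left(-6784\right) + 1409\right) = - 234 \left(- \frac{6784}{35} + 1409\right) = \left(-234\right) \frac{42531}{35} = - \frac{9952254}{35}$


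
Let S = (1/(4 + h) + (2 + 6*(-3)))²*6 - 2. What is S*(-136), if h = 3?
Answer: -10040608/49 ≈ -2.0491e+5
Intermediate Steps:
S = 73828/49 (S = (1/(4 + 3) + (2 + 6*(-3)))²*6 - 2 = (1/7 + (2 - 18))²*6 - 2 = (⅐ - 16)²*6 - 2 = (-111/7)²*6 - 2 = (12321/49)*6 - 2 = 73926/49 - 2 = 73828/49 ≈ 1506.7)
S*(-136) = (73828/49)*(-136) = -10040608/49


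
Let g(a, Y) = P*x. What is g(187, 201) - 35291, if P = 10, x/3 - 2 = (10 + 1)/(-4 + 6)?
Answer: -35066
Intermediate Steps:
x = 45/2 (x = 6 + 3*((10 + 1)/(-4 + 6)) = 6 + 3*(11/2) = 6 + 33/2 = 45/2 ≈ 22.500)
g(a, Y) = 225 (g(a, Y) = 10*(45/2) = 225)
g(187, 201) - 35291 = 225 - 35291 = -35066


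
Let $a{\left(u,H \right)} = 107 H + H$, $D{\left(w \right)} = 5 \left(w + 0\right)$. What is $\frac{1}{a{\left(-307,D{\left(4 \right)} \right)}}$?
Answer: $\frac{1}{2160} \approx 0.00046296$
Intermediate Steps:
$D{\left(w \right)} = 5 w$
$a{\left(u,H \right)} = 108 H$
$\frac{1}{a{\left(-307,D{\left(4 \right)} \right)}} = \frac{1}{108 \cdot 5 \cdot 4} = \frac{1}{108 \cdot 20} = \frac{1}{2160}$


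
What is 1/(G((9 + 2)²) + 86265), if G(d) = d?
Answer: 1/86386 ≈ 1.1576e-5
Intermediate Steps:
1/(G((9 + 2)²) + 86265) = 1/((9 + 2)² + 86265) = 1/(11² + 86265) = 1/(121 + 86265) = 1/86386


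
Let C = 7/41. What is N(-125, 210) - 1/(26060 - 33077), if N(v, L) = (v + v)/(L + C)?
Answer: -71915633/60465489 ≈ -1.1894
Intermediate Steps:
C = 7/41 (C = 7*(1/41) = 7/41 ≈ 0.17073)
N(v, L) = 2*v/(7/41 + L) (N(v, L) = (v + v)/(L + 7/41) = (2*v)/(7/41 + L) = 2*v/(7/41 + L))
N(-125, 210) - 1/(26060 - 33077) = 82*(-125)/(7 + 41*210) - 1/(26060 - 33077) = 82*(-125)/(7 + 8610) - 1/(-7017) = 82*(-125)/8617 - 1*(-1/7017) = 82*(-125)*(1/8617) + 1/7017 = -10250/8617 + 1/7017 = -71915633/60465489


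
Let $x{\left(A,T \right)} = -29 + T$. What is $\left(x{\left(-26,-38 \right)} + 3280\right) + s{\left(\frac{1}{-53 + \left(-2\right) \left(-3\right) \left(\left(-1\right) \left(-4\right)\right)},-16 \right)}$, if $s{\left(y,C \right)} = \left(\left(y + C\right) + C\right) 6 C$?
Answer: $\frac{182361}{29} \approx 6288.3$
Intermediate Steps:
$s{\left(y,C \right)} = C \left(6 y + 12 C\right)$ ($s{\left(y,C \right)} = \left(\left(C + y\right) + C\right) 6 C = \left(y + 2 C\right) 6 C = \left(6 y + 12 C\right) C = C \left(6 y + 12 C\right)$)
$\left(x{\left(-26,-38 \right)} + 3280\right) + s{\left(\frac{1}{-53 + \left(-2\right) \left(-3\right) \left(\left(-1\right) \left(-4\right)\right)},-16 \right)} = \left(\left(-29 - 38\right) + 3280\right) + 6 \left(-16\right) \left(\frac{1}{-53 + \left(-2\right) \left(-3\right) \left(\left(-1\right) \left(-4\right)\right)} + 2 \left(-16\right)\right) = \left(-67 + 3280\right) + 6 \left(-16\right) \left(\frac{1}{-53 + 6 \cdot 4} - 32\right) = 3213 + 6 \left(-16\right) \left(\frac{1}{-53 + 24} - 32\right) = 3213 + 6 \left(-16\right) \left(\frac{1}{-29} - 32\right) = 3213 + 6 \left(-16\right) \left(- \frac{1}{29} - 32\right) = 3213 + 6 \left(-16\right) \left(- \frac{929}{29}\right) = 3213 + \frac{89184}{29} = \frac{182361}{29}$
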